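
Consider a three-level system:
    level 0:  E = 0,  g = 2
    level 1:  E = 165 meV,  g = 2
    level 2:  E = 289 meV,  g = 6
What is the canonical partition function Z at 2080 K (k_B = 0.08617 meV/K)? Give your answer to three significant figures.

k_BT = 0.08617 × 2080 K = 179.23 meV.
Eᵢ/kT = 0, 0.92060, 1.6125.
Z = Σ gᵢe^(−Eᵢ/kT) = 2·e^(−0) + 2·e^(−0.92060) + 6·e^(−1.6125) = 2.0000 + 0.79656 + 1.1963 = 3.9929.

Z = 3.99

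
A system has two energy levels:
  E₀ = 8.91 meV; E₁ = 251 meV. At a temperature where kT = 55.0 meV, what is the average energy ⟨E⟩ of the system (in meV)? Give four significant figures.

11.84 meV

Eᵢ/kT = 0.162000, 4.56364.
Z = Σ e^(−Eᵢ/kT) = e^(−0.162000) + e^(−4.56364) = 0.850441 + 0.0104240 = 0.860865.
⟨E⟩ = Σ Eᵢ e^(−Eᵢ/kT) / Z = (8.91·0.850441 + 251·0.0104240) / 0.860865 = 11.84 meV.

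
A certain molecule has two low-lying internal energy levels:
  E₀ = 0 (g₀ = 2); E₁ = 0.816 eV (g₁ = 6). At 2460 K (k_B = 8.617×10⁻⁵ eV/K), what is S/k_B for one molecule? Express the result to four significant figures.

0.9862

k_BT = 8.617×10⁻⁵ × 2460 K = 0.211978 eV.
Eᵢ/kT = 0, 3.84946.
Z = Σ gᵢe^(−Eᵢ/kT) = 2·e^(−0) + 6·e^(−3.84946) = 2.00000 + 0.127747 = 2.12775.
⟨E⟩ = Σ EᵢPᵢ = 0.0489914 eV.
S/k_B = ln Z + ⟨E⟩/kT = ln(2.12775) + 0.0489914/0.211978 = 0.755065 + 0.231115 = 0.9862.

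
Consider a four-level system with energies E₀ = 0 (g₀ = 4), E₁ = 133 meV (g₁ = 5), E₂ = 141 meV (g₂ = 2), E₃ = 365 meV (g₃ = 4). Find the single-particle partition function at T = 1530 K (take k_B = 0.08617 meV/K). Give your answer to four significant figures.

Z = 6.761

k_BT = 0.08617 × 1530 K = 131.840 meV.
Eᵢ/kT = 0, 1.00880, 1.06948, 2.76851.
Z = Σ gᵢe^(−Eᵢ/kT) = 4·e^(−0) + 5·e^(−1.00880) + 2·e^(−1.06948) + 4·e^(−2.76851) = 4.00000 + 1.82328 + 0.686374 + 0.251022 = 6.76068.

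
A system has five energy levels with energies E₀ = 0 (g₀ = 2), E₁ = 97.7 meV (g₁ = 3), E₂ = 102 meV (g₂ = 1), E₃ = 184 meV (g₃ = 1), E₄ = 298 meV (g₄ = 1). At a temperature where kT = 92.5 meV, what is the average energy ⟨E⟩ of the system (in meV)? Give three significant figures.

Eᵢ/kT = 0, 1.0562, 1.1027, 1.9892, 3.2216.
Z = Σ gᵢe^(−Eᵢ/kT) = 2·e^(−0) + 3·e^(−1.0562) + 1·e^(−1.1027) + 1·e^(−1.9892) + 1·e^(−3.2216) = 2.0000 + 1.0433 + 0.33197 + 0.13680 + 0.039891 = 3.5520.
⟨E⟩ = Σ Eᵢ gᵢe^(−Eᵢ/kT) / Z = (0·2.0000 + 97.7·1.0433 + 102·0.33197 + 184·0.13680 + 298·0.039891) / 3.5520 = 48.7 meV.

48.7 meV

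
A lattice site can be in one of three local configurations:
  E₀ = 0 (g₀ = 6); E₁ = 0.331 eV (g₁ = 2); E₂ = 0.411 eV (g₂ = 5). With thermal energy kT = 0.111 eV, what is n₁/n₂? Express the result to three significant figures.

0.822

n₁/n₂ = (g₁/g₂) exp[−(E₁−E₂)/kT] = (2/5) × exp(−(-0.080 eV)/(0.111 eV)) = (2/5) × exp(0.72072) = 0.822.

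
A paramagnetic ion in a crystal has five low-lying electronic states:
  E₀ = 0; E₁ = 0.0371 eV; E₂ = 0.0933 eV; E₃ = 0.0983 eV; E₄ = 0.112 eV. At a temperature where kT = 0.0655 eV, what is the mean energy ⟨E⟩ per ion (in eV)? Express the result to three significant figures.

Eᵢ/kT = 0, 0.56641, 1.4244, 1.5008, 1.7099.
Z = Σ e^(−Eᵢ/kT) = e^(−0) + e^(−0.56641) + e^(−1.4244) + e^(−1.5008) + e^(−1.7099) = 1.0000 + 0.56756 + 0.24065 + 0.22295 + 0.18088 = 2.2120.
⟨E⟩ = Σ Eᵢ e^(−Eᵢ/kT) / Z = (0·1.0000 + 0.0371·0.56756 + 0.0933·0.24065 + 0.0983·0.22295 + 0.112·0.18088) / 2.2120 = 0.0387 eV.

0.0387 eV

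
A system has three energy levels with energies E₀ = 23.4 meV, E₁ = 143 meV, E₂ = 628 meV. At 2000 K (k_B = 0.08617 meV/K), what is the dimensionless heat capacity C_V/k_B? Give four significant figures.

k_BT = 0.08617 × 2000 K = 172.340 meV.
Eᵢ/kT = 0.135778, 0.829755, 3.64396.
Z = Σ e^(−Eᵢ/kT) = e^(−0.135778) + e^(−0.829755) + e^(−3.64396) = 0.873036 + 0.436156 + 0.0261486 = 1.33534.
⟨E⟩ = 74.3037 meV, ⟨E²⟩ = 14760.0 meV².
C_V/k_B = (⟨E²⟩ − ⟨E⟩²)/(kT)² = (14760.0 − 5521.04)/29701.1 = 0.3111.

0.3111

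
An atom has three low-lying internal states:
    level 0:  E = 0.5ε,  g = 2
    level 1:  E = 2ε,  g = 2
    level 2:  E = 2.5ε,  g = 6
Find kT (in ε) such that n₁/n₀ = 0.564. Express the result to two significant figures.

n₁/n₀ = (g₁/g₀) exp[−(E₁−E₀)/kT] = 0.564.
⇒ (E₁−E₀)/kT = ln((2/2)/0.564) = ln(1.773) = 0.5727.
kT = 1.5ε / 0.5727 = 2.6 ε.

2.6 ε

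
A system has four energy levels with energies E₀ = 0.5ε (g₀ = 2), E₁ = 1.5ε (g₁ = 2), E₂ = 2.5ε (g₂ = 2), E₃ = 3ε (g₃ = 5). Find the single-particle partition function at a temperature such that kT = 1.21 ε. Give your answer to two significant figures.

Z = 2.6

Eᵢ/kT = 0.4132, 1.240, 2.066, 2.479.
Z = Σ gᵢe^(−Eᵢ/kT) = 2·e^(−0.4132) + 2·e^(−1.240) + 2·e^(−2.066) + 5·e^(−2.479) = 1.323 + 0.5788 + 0.2534 + 0.4191 = 2.574.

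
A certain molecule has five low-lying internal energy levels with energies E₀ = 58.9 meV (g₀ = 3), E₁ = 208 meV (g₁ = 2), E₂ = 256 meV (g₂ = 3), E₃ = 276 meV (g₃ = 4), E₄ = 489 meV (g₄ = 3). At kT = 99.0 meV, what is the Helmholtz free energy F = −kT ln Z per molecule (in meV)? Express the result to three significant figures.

Eᵢ/kT = 0.59495, 2.1010, 2.5859, 2.7879, 4.9394.
Z = Σ gᵢe^(−Eᵢ/kT) = 3·e^(−0.59495) + 2·e^(−2.1010) + 3·e^(−2.5859) + 4·e^(−2.7879) + 3·e^(−4.9394) = 1.6548 + 0.24467 + 0.22598 + 0.24620 + 0.021477 = 2.3931.
F = −kT ln Z = −99.0 × ln(2.3931) = −99.0 × 0.87259 = -86.4 meV.

-86.4 meV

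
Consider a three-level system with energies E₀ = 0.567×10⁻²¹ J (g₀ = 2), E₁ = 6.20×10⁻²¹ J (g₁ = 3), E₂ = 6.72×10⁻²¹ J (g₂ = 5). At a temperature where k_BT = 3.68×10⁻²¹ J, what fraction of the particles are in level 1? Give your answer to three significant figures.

0.181

Eᵢ/kT = 0.15408, 1.6848, 1.8261.
Z = Σ gᵢe^(−Eᵢ/kT) = 2·e^(−0.15408) + 3·e^(−1.6848) + 5·e^(−1.8261) = 1.7144 + 0.55644 + 0.80520 = 3.0760.
P₁ = g₁ e^(−E₁/kT) / Z = 0.55644/3.0760 = 0.181.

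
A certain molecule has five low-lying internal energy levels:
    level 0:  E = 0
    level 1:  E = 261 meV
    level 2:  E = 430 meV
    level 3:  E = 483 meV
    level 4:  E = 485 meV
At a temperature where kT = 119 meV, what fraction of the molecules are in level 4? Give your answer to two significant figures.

0.014

Eᵢ/kT = 0, 2.193, 3.613, 4.059, 4.076.
Z = Σ e^(−Eᵢ/kT) = e^(−0) + e^(−2.193) + e^(−3.613) + e^(−4.059) + e^(−4.076) = 1.000 + 0.1116 + 0.02697 + 0.01727 + 0.01698 = 1.173.
P₄ = e^(−E₄/kT) / Z = 0.01698/1.173 = 0.014.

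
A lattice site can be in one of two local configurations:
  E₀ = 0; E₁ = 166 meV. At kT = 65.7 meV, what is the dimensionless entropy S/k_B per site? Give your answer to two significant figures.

Eᵢ/kT = 0, 2.527.
Z = Σ e^(−Eᵢ/kT) = e^(−0) + e^(−2.527) = 1.000 + 0.07990 = 1.080.
⟨E⟩ = Σ EᵢPᵢ = 12.28 meV.
S/k_B = ln Z + ⟨E⟩/kT = ln(1.080) + 12.28/65.7 = 0.07696 + 0.1869 = 0.26.

0.26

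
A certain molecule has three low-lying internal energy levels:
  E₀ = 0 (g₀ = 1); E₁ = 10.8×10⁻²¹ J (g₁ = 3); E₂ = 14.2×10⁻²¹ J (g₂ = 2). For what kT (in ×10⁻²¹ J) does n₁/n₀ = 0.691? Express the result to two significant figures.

7.4 ×10⁻²¹ J

n₁/n₀ = (g₁/g₀) exp[−(E₁−E₀)/kT] = 0.691.
⇒ (E₁−E₀)/kT = ln((3/1)/0.691) = ln(4.342) = 1.468.
kT = 10.8 ×10⁻²¹ J / 1.468 = 7.4 ×10⁻²¹ J.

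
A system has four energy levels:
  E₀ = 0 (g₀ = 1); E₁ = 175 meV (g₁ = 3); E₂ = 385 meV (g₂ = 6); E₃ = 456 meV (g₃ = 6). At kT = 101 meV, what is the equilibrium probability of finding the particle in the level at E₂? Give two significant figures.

Eᵢ/kT = 0, 1.733, 3.812, 4.515.
Z = Σ gᵢe^(−Eᵢ/kT) = 1·e^(−0) + 3·e^(−1.733) + 6·e^(−3.812) + 6·e^(−4.515) = 1.000 + 0.5303 + 0.1326 + 0.06566 = 1.729.
P₂ = g₂ e^(−E₂/kT) / Z = 0.1326/1.729 = 0.077.

0.077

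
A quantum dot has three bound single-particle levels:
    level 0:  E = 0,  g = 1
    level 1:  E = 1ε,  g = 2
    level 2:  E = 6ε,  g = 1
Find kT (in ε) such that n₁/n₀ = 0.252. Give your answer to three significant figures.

0.483 ε

n₁/n₀ = (g₁/g₀) exp[−(E₁−E₀)/kT] = 0.252.
⇒ (E₁−E₀)/kT = ln((2/1)/0.252) = ln(7.9365) = 2.0715.
kT = 1ε / 2.0715 = 0.483 ε.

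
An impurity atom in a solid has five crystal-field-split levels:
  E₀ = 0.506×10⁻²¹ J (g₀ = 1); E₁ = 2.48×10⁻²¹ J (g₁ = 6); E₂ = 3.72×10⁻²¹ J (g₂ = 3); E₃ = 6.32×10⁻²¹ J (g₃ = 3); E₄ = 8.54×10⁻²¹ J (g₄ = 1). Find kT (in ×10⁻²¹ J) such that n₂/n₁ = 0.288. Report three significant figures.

2.25 ×10⁻²¹ J

n₂/n₁ = (g₂/g₁) exp[−(E₂−E₁)/kT] = 0.288.
⇒ (E₂−E₁)/kT = ln((3/6)/0.288) = ln(1.7361) = 0.55164.
kT = 1.24 ×10⁻²¹ J / 0.55164 = 2.25 ×10⁻²¹ J.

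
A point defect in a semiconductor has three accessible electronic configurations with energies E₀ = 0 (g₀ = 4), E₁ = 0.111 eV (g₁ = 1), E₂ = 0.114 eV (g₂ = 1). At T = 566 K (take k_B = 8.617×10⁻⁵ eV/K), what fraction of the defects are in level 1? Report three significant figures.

0.0245

k_BT = 8.617×10⁻⁵ × 566 K = 0.048772 eV.
Eᵢ/kT = 0, 2.2759, 2.3374.
Z = Σ gᵢe^(−Eᵢ/kT) = 4·e^(−0) + 1·e^(−2.2759) + 1·e^(−2.3374) = 4.0000 + 0.10270 + 0.096578 = 4.1993.
P₁ = g₁ e^(−E₁/kT) / Z = 0.10270/4.1993 = 0.0245.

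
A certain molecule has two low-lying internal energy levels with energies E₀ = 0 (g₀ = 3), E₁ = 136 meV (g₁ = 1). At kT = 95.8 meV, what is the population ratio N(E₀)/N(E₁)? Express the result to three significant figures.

12.4

n₀/n₁ = (g₀/g₁) exp[−(E₀−E₁)/kT] = (3/1) × exp(−(-136 meV)/(95.8 meV)) = (3/1) × exp(1.4196) = 12.4.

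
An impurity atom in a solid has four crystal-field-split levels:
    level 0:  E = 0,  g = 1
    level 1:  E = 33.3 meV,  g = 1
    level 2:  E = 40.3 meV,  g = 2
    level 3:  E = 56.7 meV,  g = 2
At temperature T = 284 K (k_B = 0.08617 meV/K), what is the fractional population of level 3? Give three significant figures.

0.107

k_BT = 0.08617 × 284 K = 24.472 meV.
Eᵢ/kT = 0, 1.3607, 1.6468, 2.3169.
Z = Σ gᵢe^(−Eᵢ/kT) = 1·e^(−0) + 1·e^(−1.3607) + 2·e^(−1.6468) + 2·e^(−2.3169) = 1.0000 + 0.25648 + 0.38533 + 0.19716 = 1.8390.
P₃ = g₃ e^(−E₃/kT) / Z = 0.19716/1.8390 = 0.107.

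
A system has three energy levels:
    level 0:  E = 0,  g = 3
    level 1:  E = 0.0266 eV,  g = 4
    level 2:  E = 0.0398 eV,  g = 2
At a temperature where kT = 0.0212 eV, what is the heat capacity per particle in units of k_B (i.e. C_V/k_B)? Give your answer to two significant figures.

Eᵢ/kT = 0, 1.255, 1.877.
Z = Σ gᵢe^(−Eᵢ/kT) = 3·e^(−0) + 4·e^(−1.255) + 2·e^(−1.877) = 3.000 + 1.140 + 0.3061 = 4.446.
⟨E⟩ = 0.009561 eV, ⟨E²⟩ = 0.0002905 eV².
C_V/k_B = (⟨E²⟩ − ⟨E⟩²)/(kT)² = (0.0002905 − 0.00009141)/0.0004494 = 0.44.

0.44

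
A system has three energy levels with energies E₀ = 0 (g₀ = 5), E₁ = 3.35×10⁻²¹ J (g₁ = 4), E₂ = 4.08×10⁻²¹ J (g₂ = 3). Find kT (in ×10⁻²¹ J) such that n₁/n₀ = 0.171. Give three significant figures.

n₁/n₀ = (g₁/g₀) exp[−(E₁−E₀)/kT] = 0.171.
⇒ (E₁−E₀)/kT = ln((4/5)/0.171) = ln(4.6784) = 1.5430.
kT = 3.35 ×10⁻²¹ J / 1.5430 = 2.17 ×10⁻²¹ J.

2.17 ×10⁻²¹ J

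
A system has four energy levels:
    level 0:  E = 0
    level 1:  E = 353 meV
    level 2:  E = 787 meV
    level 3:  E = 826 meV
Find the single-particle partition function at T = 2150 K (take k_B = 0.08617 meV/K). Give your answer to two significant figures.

k_BT = 0.08617 × 2150 K = 185.3 meV.
Eᵢ/kT = 0, 1.905, 4.247, 4.458.
Z = Σ e^(−Eᵢ/kT) = e^(−0) + e^(−1.905) + e^(−4.247) + e^(−4.458) = 1.000 + 0.1488 + 0.01431 + 0.01159 = 1.175.

Z = 1.2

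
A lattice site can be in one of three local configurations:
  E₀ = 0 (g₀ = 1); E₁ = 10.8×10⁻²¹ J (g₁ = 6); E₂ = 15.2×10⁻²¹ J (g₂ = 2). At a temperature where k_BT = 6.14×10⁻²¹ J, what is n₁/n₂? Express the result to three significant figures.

6.14

n₁/n₂ = (g₁/g₂) exp[−(E₁−E₂)/kT] = (6/2) × exp(−(-4.4 ×10⁻²¹ J)/(6.14 ×10⁻²¹ J)) = (6/2) × exp(0.71661) = 6.14.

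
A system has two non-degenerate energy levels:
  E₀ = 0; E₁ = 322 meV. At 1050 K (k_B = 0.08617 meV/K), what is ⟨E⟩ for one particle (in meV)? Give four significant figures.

8.914 meV

k_BT = 0.08617 × 1050 K = 90.4785 meV.
Eᵢ/kT = 0, 3.55886.
Z = Σ e^(−Eᵢ/kT) = e^(−0) + e^(−3.55886) = 1.00000 + 0.0284713 = 1.02847.
⟨E⟩ = Σ Eᵢ e^(−Eᵢ/kT) / Z = (0·1.00000 + 322·0.0284713) / 1.02847 = 8.914 meV.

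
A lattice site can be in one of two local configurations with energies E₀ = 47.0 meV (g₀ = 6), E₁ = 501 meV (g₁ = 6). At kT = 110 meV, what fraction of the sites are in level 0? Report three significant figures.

0.984

Eᵢ/kT = 0.42727, 4.5545.
Z = Σ gᵢe^(−Eᵢ/kT) = 6·e^(−0.42727) + 6·e^(−4.5545) = 3.9137 + 0.063119 = 3.9768.
P₀ = g₀ e^(−E₀/kT) / Z = 3.9137/3.9768 = 0.984.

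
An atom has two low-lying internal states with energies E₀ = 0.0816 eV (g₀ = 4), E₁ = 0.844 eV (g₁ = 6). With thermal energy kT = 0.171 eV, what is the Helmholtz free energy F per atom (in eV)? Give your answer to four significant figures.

-0.1584 eV

Eᵢ/kT = 0.477193, 4.93567.
Z = Σ gᵢe^(−Eᵢ/kT) = 4·e^(−0.477193) + 6·e^(−4.93567) = 2.48209 + 0.0431139 = 2.52520.
F = −kT ln Z = −0.171 × ln(2.52520) = −0.171 × 0.926320 = -0.1584 eV.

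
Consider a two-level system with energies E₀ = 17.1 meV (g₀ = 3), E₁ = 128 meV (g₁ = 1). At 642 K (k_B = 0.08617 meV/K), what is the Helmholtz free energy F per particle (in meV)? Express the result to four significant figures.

-46.11 meV

k_BT = 0.08617 × 642 K = 55.3211 meV.
Eᵢ/kT = 0.309104, 2.31376.
Z = Σ gᵢe^(−Eᵢ/kT) = 3·e^(−0.309104) + 1·e^(−2.31376) = 2.20231 + 0.0988887 = 2.30120.
F = −kT ln Z = −55.3211 × ln(2.30120) = −55.3211 × 0.833431 = -46.11 meV.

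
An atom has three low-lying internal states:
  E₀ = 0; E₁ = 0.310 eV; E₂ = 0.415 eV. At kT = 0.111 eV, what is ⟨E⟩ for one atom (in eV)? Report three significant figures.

Eᵢ/kT = 0, 2.7928, 3.7387.
Z = Σ e^(−Eᵢ/kT) = e^(−0) + e^(−2.7928) + e^(−3.7387) = 1.0000 + 0.061249 + 0.023785 = 1.0850.
⟨E⟩ = Σ Eᵢ e^(−Eᵢ/kT) / Z = (0·1.0000 + 0.310·0.061249 + 0.415·0.023785) / 1.0850 = 0.0266 eV.

0.0266 eV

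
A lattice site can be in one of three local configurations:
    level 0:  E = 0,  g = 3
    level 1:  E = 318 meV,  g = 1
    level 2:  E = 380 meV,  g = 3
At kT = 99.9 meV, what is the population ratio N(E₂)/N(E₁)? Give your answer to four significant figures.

n₂/n₁ = (g₂/g₁) exp[−(E₂−E₁)/kT] = (3/1) × exp(−(62 meV)/(99.9 meV)) = (3/1) × exp(-0.620621) = 1.613.

1.613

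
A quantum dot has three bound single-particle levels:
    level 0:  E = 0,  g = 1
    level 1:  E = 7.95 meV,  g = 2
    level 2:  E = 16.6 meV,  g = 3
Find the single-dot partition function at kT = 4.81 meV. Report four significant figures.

Z = 1.478

Eᵢ/kT = 0, 1.65281, 3.45114.
Z = Σ gᵢe^(−Eᵢ/kT) = 1·e^(−0) + 2·e^(−1.65281) + 3·e^(−3.45114) = 1.00000 + 0.383022 + 0.0951284 = 1.47815.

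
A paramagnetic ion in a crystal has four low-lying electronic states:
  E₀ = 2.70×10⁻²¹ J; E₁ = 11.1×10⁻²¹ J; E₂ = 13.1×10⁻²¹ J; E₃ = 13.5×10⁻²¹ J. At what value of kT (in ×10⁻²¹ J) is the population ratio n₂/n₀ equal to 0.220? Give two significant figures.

6.9 ×10⁻²¹ J

n₂/n₀ = exp[−(E₂−E₀)/kT] = 0.220.
⇒ (E₂−E₀)/kT = ln(1/0.220) = ln(4.545) = 1.514.
kT = 10.40 ×10⁻²¹ J / 1.514 = 6.9 ×10⁻²¹ J.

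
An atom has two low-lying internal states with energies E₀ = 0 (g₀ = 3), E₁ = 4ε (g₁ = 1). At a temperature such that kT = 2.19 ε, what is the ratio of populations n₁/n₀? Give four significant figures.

n₁/n₀ = (g₁/g₀) exp[−(E₁−E₀)/kT] = (1/3) × exp(−(4ε)/(2.19ε)) = (1/3) × exp(-1.82648) = 0.05366.

0.05366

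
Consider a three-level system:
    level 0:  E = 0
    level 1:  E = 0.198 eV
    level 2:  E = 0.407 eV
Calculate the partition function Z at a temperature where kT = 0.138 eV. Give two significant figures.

Z = 1.3

Eᵢ/kT = 0, 1.435, 2.949.
Z = Σ e^(−Eᵢ/kT) = e^(−0) + e^(−1.435) + e^(−2.949) = 1.000 + 0.2381 + 0.05239 = 1.290.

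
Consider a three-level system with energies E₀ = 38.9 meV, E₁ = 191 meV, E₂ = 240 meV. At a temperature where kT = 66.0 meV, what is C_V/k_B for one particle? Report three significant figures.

0.740

Eᵢ/kT = 0.58939, 2.8939, 3.6364.
Z = Σ e^(−Eᵢ/kT) = e^(−0.58939) + e^(−2.8939) + e^(−3.6364) = 0.55467 + 0.055360 + 0.026347 = 0.63638.
⟨E⟩ = 60.457 meV, ⟨E²⟩ = 6877.2 meV².
C_V/k_B = (⟨E²⟩ − ⟨E⟩²)/(kT)² = (6877.2 − 3655.0)/4356.0 = 0.740.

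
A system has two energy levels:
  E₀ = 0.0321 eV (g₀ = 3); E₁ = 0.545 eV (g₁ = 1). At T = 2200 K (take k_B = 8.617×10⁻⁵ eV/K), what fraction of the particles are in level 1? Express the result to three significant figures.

0.0218

k_BT = 8.617×10⁻⁵ × 2200 K = 0.18957 eV.
Eᵢ/kT = 0.16933, 2.8749.
Z = Σ gᵢe^(−Eᵢ/kT) = 3·e^(−0.16933) + 1·e^(−2.8749) = 2.5327 + 0.056422 = 2.5891.
P₁ = g₁ e^(−E₁/kT) / Z = 0.056422/2.5891 = 0.0218.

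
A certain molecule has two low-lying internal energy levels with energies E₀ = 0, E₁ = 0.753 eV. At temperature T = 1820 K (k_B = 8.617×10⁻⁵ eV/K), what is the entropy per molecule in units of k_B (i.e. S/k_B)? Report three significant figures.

k_BT = 8.617×10⁻⁵ × 1820 K = 0.15683 eV.
Eᵢ/kT = 0, 4.8014.
Z = Σ e^(−Eᵢ/kT) = e^(−0) + e^(−4.8014) = 1.0000 + 0.0082182 = 1.0082.
⟨E⟩ = Σ EᵢPᵢ = 0.0061380 eV.
S/k_B = ln Z + ⟨E⟩/kT = ln(1.0082) + 0.0061380/0.15683 = 0.0081666 + 0.039138 = 0.0473.

0.0473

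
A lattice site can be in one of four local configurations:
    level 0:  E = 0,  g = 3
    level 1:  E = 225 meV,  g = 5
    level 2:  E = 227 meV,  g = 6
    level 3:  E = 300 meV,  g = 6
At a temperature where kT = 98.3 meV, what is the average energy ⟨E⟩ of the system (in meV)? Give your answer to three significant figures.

Eᵢ/kT = 0, 2.2889, 2.3093, 3.0519.
Z = Σ gᵢe^(−Eᵢ/kT) = 3·e^(−0) + 5·e^(−2.2889) + 6·e^(−2.3093) + 6·e^(−3.0519) = 3.0000 + 0.50689 + 0.59598 + 0.28361 = 4.3865.
⟨E⟩ = Σ Eᵢ gᵢe^(−Eᵢ/kT) / Z = (0·3.0000 + 225·0.50689 + 227·0.59598 + 300·0.28361) / 4.3865 = 76.2 meV.

76.2 meV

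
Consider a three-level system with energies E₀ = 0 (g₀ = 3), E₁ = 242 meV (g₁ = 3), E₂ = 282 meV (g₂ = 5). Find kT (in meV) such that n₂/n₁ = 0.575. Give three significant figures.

37.6 meV

n₂/n₁ = (g₂/g₁) exp[−(E₂−E₁)/kT] = 0.575.
⇒ (E₂−E₁)/kT = ln((5/3)/0.575) = ln(2.8986) = 1.0642.
kT = 40 meV / 1.0642 = 37.6 meV.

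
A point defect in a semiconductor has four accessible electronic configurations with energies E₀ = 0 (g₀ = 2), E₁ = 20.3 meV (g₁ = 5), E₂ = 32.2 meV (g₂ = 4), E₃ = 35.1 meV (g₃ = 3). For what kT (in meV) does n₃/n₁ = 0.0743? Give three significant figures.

n₃/n₁ = (g₃/g₁) exp[−(E₃−E₁)/kT] = 0.0743.
⇒ (E₃−E₁)/kT = ln((3/5)/0.0743) = ln(8.0754) = 2.0888.
kT = 14.8 meV / 2.0888 = 7.09 meV.

7.09 meV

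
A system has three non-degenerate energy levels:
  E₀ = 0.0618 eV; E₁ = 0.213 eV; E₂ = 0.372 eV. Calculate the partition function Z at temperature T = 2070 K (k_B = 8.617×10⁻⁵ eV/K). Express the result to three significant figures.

k_BT = 8.617×10⁻⁵ × 2070 K = 0.17837 eV.
Eᵢ/kT = 0.34647, 1.1941, 2.0856.
Z = Σ e^(−Eᵢ/kT) = e^(−0.34647) + e^(−1.1941) + e^(−2.0856) = 0.70718 + 0.30298 + 0.12423 = 1.1344.

Z = 1.13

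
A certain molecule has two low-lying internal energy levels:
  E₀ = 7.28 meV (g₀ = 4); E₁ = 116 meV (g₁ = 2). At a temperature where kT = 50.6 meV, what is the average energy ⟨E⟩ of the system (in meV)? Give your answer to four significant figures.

Eᵢ/kT = 0.143874, 2.29249.
Z = Σ gᵢe^(−Eᵢ/kT) = 4·e^(−0.143874) + 2·e^(−2.29249) = 3.46399 + 0.202029 = 3.66602.
⟨E⟩ = Σ Eᵢ gᵢe^(−Eᵢ/kT) / Z = (7.28·3.46399 + 116·0.202029) / 3.66602 = 13.27 meV.

13.27 meV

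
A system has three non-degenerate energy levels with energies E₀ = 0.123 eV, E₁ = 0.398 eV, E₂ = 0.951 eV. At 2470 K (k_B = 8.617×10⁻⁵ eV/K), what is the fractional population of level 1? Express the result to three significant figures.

k_BT = 8.617×10⁻⁵ × 2470 K = 0.21284 eV.
Eᵢ/kT = 0.57790, 1.8699, 4.4681.
Z = Σ e^(−Eᵢ/kT) = e^(−0.57790) + e^(−1.8699) + e^(−4.4681) = 0.56108 + 0.15414 + 0.011469 = 0.72669.
P₁ = e^(−E₁/kT) / Z = 0.15414/0.72669 = 0.212.

0.212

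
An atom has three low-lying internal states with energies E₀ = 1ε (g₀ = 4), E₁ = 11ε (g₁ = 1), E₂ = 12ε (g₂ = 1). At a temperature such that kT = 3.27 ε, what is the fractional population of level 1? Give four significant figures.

0.01151

Eᵢ/kT = 0.305810, 3.36391, 3.66972.
Z = Σ gᵢe^(−Eᵢ/kT) = 4·e^(−0.305810) + 1·e^(−3.36391) + 1·e^(−3.66972) = 2.94611 + 0.0345997 + 0.0254836 = 3.00619.
P₁ = g₁ e^(−E₁/kT) / Z = 0.0345997/3.00619 = 0.01151.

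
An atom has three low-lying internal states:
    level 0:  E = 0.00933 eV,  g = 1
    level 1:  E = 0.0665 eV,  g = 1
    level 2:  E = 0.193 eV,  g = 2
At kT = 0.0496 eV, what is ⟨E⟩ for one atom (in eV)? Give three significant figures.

0.0292 eV

Eᵢ/kT = 0.18810, 1.3407, 3.8911.
Z = Σ gᵢe^(−Eᵢ/kT) = 1·e^(−0.18810) + 1·e^(−1.3407) + 2·e^(−3.8911) = 0.82853 + 0.26166 + 0.040846 = 1.1310.
⟨E⟩ = Σ Eᵢ gᵢe^(−Eᵢ/kT) / Z = (0.00933·0.82853 + 0.0665·0.26166 + 0.193·0.040846) / 1.1310 = 0.0292 eV.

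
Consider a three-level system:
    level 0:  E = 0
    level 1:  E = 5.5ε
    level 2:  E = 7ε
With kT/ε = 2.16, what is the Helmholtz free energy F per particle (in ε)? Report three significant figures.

-0.240 ε

Eᵢ/kT = 0, 2.5463, 3.2407.
Z = Σ e^(−Eᵢ/kT) = e^(−0) + e^(−2.5463) + e^(−3.2407) = 1.0000 + 0.078371 + 0.039136 = 1.1175.
F = −kT ln Z = −2.16 × ln(1.1175) = −2.16 × 0.11109 = -0.240 ε.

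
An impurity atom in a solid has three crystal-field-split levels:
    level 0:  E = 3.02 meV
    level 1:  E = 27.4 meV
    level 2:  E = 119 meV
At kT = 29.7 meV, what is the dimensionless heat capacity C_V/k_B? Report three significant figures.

Eᵢ/kT = 0.10168, 0.92256, 4.0067.
Z = Σ e^(−Eᵢ/kT) = e^(−0.10168) + e^(−0.92256) + e^(−4.0067) = 0.90332 + 0.39750 + 0.018193 = 1.3190.
⟨E⟩ = 11.967 meV, ⟨E²⟩ = 427.82 meV².
C_V/k_B = (⟨E²⟩ − ⟨E⟩²)/(kT)² = (427.82 − 143.21)/882.09 = 0.323.

0.323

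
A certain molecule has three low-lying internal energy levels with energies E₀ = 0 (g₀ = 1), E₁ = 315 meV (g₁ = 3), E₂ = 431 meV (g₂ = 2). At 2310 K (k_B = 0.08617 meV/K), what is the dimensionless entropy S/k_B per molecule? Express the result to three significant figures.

k_BT = 0.08617 × 2310 K = 199.05 meV.
Eᵢ/kT = 0, 1.5825, 2.1653.
Z = Σ gᵢe^(−Eᵢ/kT) = 1·e^(−0) + 3·e^(−1.5825) + 2·e^(−2.1653) = 1.0000 + 0.61638 + 0.22943 = 1.8458.
⟨E⟩ = Σ EᵢPᵢ = 158.76 meV.
S/k_B = ln Z + ⟨E⟩/kT = ln(1.8458) + 158.76/199.05 = 0.61291 + 0.79759 = 1.41.

1.41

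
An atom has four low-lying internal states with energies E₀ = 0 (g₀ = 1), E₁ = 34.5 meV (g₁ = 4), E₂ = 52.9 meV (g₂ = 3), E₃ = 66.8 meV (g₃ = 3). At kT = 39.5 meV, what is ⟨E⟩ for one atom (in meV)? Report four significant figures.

Eᵢ/kT = 0, 0.873418, 1.33924, 1.69114.
Z = Σ gᵢe^(−Eᵢ/kT) = 1·e^(−0) + 4·e^(−0.873418) + 3·e^(−1.33924) + 3·e^(−1.69114) = 1.00000 + 1.67009 + 0.786134 + 0.552928 = 4.00915.
⟨E⟩ = Σ Eᵢ gᵢe^(−Eᵢ/kT) / Z = (0·1.00000 + 34.5·1.67009 + 52.9·0.786134 + 66.8·0.552928) / 4.00915 = 33.96 meV.

33.96 meV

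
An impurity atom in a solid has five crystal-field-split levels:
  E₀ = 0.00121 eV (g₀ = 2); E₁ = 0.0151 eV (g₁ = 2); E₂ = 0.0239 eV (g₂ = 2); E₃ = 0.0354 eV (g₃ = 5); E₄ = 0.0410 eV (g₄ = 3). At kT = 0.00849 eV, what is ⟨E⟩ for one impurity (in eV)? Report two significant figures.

0.0060 eV

Eᵢ/kT = 0.1425, 1.779, 2.815, 4.170, 4.829.
Z = Σ gᵢe^(−Eᵢ/kT) = 2·e^(−0.1425) + 2·e^(−1.779) + 2·e^(−2.815) + 5·e^(−4.170) + 3·e^(−4.829) = 1.734 + 0.3376 + 0.1198 + 0.07726 + 0.02398 = 2.293.
⟨E⟩ = Σ Eᵢ gᵢe^(−Eᵢ/kT) / Z = (0.00121·1.734 + 0.0151·0.3376 + 0.0239·0.1198 + 0.0354·0.07726 + 0.0410·0.02398) / 2.293 = 0.0060 eV.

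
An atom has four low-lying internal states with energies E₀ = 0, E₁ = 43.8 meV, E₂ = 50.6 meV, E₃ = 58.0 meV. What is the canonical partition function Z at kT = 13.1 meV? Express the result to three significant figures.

Eᵢ/kT = 0, 3.3435, 3.8626, 4.4275.
Z = Σ e^(−Eᵢ/kT) = e^(−0) + e^(−3.3435) + e^(−3.8626) + e^(−4.4275) = 1.0000 + 0.035313 + 0.021013 + 0.011944 = 1.0683.

Z = 1.07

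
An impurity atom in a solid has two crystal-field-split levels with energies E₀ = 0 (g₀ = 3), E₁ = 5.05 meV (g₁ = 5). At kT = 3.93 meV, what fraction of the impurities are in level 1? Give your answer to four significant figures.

Eᵢ/kT = 0, 1.28499.
Z = Σ gᵢe^(−Eᵢ/kT) = 3·e^(−0) + 5·e^(−1.28499) = 3.00000 + 1.38327 = 4.38327.
P₁ = g₁ e^(−E₁/kT) / Z = 1.38327/4.38327 = 0.3156.

0.3156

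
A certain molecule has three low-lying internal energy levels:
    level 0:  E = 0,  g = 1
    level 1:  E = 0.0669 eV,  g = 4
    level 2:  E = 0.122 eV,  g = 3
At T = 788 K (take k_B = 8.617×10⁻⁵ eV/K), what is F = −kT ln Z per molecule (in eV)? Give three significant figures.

k_BT = 8.617×10⁻⁵ × 788 K = 0.067902 eV.
Eᵢ/kT = 0, 0.98524, 1.7967.
Z = Σ gᵢe^(−Eᵢ/kT) = 1·e^(−0) + 4·e^(−0.98524) + 3·e^(−1.7967) = 1.0000 + 1.4934 + 0.49754 = 2.9909.
F = −kT ln Z = −0.067902 × ln(2.9909) = −0.067902 × 1.0956 = -0.0744 eV.

-0.0744 eV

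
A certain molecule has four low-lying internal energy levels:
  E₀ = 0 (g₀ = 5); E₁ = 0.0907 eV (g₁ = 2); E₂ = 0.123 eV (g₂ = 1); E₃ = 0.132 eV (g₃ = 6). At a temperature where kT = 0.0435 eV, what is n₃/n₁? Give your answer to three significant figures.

n₃/n₁ = (g₃/g₁) exp[−(E₃−E₁)/kT] = (6/2) × exp(−(0.0413 eV)/(0.0435 eV)) = (6/2) × exp(-0.94943) = 1.16.

1.16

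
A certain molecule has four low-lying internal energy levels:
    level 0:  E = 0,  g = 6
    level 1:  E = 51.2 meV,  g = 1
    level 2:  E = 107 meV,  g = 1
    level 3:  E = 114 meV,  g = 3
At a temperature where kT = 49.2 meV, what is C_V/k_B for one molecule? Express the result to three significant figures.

Eᵢ/kT = 0, 1.0407, 2.1748, 2.3171.
Z = Σ gᵢe^(−Eᵢ/kT) = 6·e^(−0) + 1·e^(−1.0407) + 1·e^(−2.1748) + 3·e^(−2.3171) = 6.0000 + 0.35321 + 0.11363 + 0.29568 = 6.7625.
⟨E⟩ = 9.4566 meV, ⟨E²⟩ = 897.53 meV².
C_V/k_B = (⟨E²⟩ − ⟨E⟩²)/(kT)² = (897.53 − 89.427)/2420.6 = 0.334.

0.334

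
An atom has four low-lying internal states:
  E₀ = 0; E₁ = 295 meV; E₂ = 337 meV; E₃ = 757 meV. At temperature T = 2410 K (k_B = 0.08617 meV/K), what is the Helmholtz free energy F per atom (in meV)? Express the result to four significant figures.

k_BT = 0.08617 × 2410 K = 207.670 meV.
Eᵢ/kT = 0, 1.42052, 1.62277, 3.64521.
Z = Σ e^(−Eᵢ/kT) = e^(−0) + e^(−1.42052) + e^(−1.62277) + e^(−3.64521) = 1.00000 + 0.241588 + 0.197351 + 0.0261159 = 1.46505.
F = −kT ln Z = −207.670 × ln(1.46505) = −207.670 × 0.381889 = -79.31 meV.

-79.31 meV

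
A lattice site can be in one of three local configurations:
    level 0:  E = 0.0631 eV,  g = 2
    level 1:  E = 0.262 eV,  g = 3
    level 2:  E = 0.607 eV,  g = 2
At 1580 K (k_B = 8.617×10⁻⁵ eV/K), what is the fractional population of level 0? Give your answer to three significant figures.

0.732

k_BT = 8.617×10⁻⁵ × 1580 K = 0.13615 eV.
Eᵢ/kT = 0.46346, 1.9243, 4.4583.
Z = Σ gᵢe^(−Eᵢ/kT) = 2·e^(−0.46346) + 3·e^(−1.9243) + 2·e^(−4.4583) = 1.2582 + 0.43793 + 0.023164 = 1.7193.
P₀ = g₀ e^(−E₀/kT) / Z = 1.2582/1.7193 = 0.732.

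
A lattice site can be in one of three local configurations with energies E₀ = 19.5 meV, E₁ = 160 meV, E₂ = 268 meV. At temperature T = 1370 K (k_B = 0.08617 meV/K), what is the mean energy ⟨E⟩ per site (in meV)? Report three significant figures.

70.7 meV

k_BT = 0.08617 × 1370 K = 118.05 meV.
Eᵢ/kT = 0.16518, 1.3554, 2.2702.
Z = Σ e^(−Eᵢ/kT) = e^(−0.16518) + e^(−1.3554) + e^(−2.2702) = 0.84774 + 0.25784 + 0.10329 = 1.2089.
⟨E⟩ = Σ Eᵢ e^(−Eᵢ/kT) / Z = (19.5·0.84774 + 160·0.25784 + 268·0.10329) / 1.2089 = 70.7 meV.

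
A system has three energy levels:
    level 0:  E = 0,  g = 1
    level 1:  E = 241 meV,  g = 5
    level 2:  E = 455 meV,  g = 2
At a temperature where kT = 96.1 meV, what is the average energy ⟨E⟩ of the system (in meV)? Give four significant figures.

74.49 meV

Eᵢ/kT = 0, 2.50780, 4.73465.
Z = Σ gᵢe^(−Eᵢ/kT) = 1·e^(−0) + 5·e^(−2.50780) + 2·e^(−4.73465) = 1.00000 + 0.407236 + 0.0175710 = 1.42481.
⟨E⟩ = Σ Eᵢ gᵢe^(−Eᵢ/kT) / Z = (0·1.00000 + 241·0.407236 + 455·0.0175710) / 1.42481 = 74.49 meV.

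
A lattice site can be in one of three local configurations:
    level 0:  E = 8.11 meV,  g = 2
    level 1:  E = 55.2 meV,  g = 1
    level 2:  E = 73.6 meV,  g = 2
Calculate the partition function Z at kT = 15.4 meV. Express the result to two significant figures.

Z = 1.2

Eᵢ/kT = 0.5266, 3.584, 4.779.
Z = Σ gᵢe^(−Eᵢ/kT) = 2·e^(−0.5266) + 1·e^(−3.584) + 2·e^(−4.779) = 1.181 + 0.02776 + 0.01681 = 1.226.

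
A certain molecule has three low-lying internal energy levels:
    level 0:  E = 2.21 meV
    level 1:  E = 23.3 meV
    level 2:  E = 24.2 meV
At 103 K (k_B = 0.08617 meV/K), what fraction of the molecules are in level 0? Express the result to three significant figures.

k_BT = 0.08617 × 103 K = 8.8755 meV.
Eᵢ/kT = 0.24900, 2.6252, 2.7266.
Z = Σ e^(−Eᵢ/kT) = e^(−0.24900) + e^(−2.6252) + e^(−2.7266) = 0.77958 + 0.072425 + 0.065441 = 0.91745.
P₀ = e^(−E₀/kT) / Z = 0.77958/0.91745 = 0.850.

0.850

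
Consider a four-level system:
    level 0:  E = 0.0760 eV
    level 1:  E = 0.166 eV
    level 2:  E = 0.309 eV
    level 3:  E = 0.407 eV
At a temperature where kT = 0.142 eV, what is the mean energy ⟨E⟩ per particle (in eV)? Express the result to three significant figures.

Eᵢ/kT = 0.53521, 1.1690, 2.1761, 2.8662.
Z = Σ e^(−Eᵢ/kT) = e^(−0.53521) + e^(−1.1690) + e^(−2.1761) + e^(−2.8662) = 0.58555 + 0.31068 + 0.11348 + 0.056915 = 1.0666.
⟨E⟩ = Σ Eᵢ e^(−Eᵢ/kT) / Z = (0.0760·0.58555 + 0.166·0.31068 + 0.309·0.11348 + 0.407·0.056915) / 1.0666 = 0.145 eV.

0.145 eV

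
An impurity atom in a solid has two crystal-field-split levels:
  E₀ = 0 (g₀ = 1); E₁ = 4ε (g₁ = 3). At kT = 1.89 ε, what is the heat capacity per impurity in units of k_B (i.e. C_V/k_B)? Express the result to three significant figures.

0.873

Eᵢ/kT = 0, 2.1164.
Z = Σ gᵢe^(−Eᵢ/kT) = 1·e^(−0) + 3·e^(−2.1164) = 1.0000 + 0.36139 = 1.3614.
⟨E⟩ = 1.0618 ε, ⟨E²⟩ = 4.2473 ε².
C_V/k_B = (⟨E²⟩ − ⟨E⟩²)/(kT)² = (4.2473 − 1.1274)/3.5721 = 0.873.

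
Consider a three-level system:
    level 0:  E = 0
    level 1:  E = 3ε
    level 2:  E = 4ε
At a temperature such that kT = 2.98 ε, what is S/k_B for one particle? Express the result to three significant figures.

0.928

Eᵢ/kT = 0, 1.0067, 1.3423.
Z = Σ e^(−Eᵢ/kT) = e^(−0) + e^(−1.0067) + e^(−1.3423) = 1.0000 + 0.36542 + 0.26124 = 1.6267.
⟨E⟩ = Σ EᵢPᵢ = 1.3163 ε.
S/k_B = ln Z + ⟨E⟩/kT = ln(1.6267) + 1.3163/2.98 = 0.48655 + 0.44171 = 0.928.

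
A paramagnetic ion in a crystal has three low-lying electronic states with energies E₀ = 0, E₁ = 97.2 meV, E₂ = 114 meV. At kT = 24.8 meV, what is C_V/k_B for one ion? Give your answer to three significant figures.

Eᵢ/kT = 0, 3.9194, 4.5968.
Z = Σ e^(−Eᵢ/kT) = e^(−0) + e^(−3.9194) + e^(−4.5968) = 1.0000 + 0.019853 + 0.010084 = 1.0299.
⟨E⟩ = 2.9899 meV, ⟨E²⟩ = 309.37 meV².
C_V/k_B = (⟨E²⟩ − ⟨E⟩²)/(kT)² = (309.37 − 8.9395)/615.04 = 0.488.

0.488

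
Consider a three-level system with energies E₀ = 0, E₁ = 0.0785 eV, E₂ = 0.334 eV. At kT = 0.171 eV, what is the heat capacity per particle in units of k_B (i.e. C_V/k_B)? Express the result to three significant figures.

Eᵢ/kT = 0, 0.45906, 1.9532.
Z = Σ e^(−Eᵢ/kT) = e^(−0) + e^(−0.45906) + e^(−1.9532) = 1.0000 + 0.63188 + 0.14182 = 1.7737.
⟨E⟩ = 0.054671 eV, ⟨E²⟩ = 0.011115 eV².
C_V/k_B = (⟨E²⟩ − ⟨E⟩²)/(kT)² = (0.011115 − 0.0029889)/0.029241 = 0.278.

0.278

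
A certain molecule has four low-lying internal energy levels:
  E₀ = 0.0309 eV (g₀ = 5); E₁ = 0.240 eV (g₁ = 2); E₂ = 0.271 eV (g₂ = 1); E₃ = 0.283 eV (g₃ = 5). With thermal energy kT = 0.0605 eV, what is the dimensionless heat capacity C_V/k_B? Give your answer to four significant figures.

Eᵢ/kT = 0.510744, 3.96694, 4.47934, 4.67769.
Z = Σ gᵢe^(−Eᵢ/kT) = 5·e^(−0.510744) + 2·e^(−3.96694) + 1·e^(−4.47934) + 5·e^(−4.67769) = 3.00024 + 0.0378625 + 0.0113409 + 0.0465024 = 3.09595.
⟨E⟩ = 0.0381233 eV, ⟨E²⟩ = 0.00310172 eV².
C_V/k_B = (⟨E²⟩ − ⟨E⟩²)/(kT)² = (0.00310172 − 0.00145339)/0.00366025 = 0.4503.

0.4503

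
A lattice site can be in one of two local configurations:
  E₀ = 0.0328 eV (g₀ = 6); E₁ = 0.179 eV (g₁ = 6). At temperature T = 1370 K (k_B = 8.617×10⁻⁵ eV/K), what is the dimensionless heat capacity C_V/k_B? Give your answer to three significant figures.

0.267

k_BT = 8.617×10⁻⁵ × 1370 K = 0.11805 eV.
Eᵢ/kT = 0.27785, 1.5163.
Z = Σ gᵢe^(−Eᵢ/kT) = 6·e^(−0.27785) + 6·e^(−1.5163) = 4.5445 + 1.3171 = 5.8616.
⟨E⟩ = 0.065651 eV, ⟨E²⟩ = 0.0080337 eV².
C_V/k_B = (⟨E²⟩ − ⟨E⟩²)/(kT)² = (0.0080337 − 0.0043101)/0.013936 = 0.267.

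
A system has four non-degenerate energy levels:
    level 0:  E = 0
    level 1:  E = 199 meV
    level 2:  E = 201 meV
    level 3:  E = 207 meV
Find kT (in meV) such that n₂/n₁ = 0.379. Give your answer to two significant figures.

2.1 meV

n₂/n₁ = exp[−(E₂−E₁)/kT] = 0.379.
⇒ (E₂−E₁)/kT = ln(1/0.379) = ln(2.639) = 0.9704.
kT = 2 meV / 0.9704 = 2.1 meV.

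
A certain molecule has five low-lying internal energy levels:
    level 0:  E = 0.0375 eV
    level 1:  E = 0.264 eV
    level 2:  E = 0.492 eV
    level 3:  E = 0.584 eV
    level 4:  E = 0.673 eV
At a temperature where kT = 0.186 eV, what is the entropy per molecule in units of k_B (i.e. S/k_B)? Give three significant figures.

0.956

Eᵢ/kT = 0.20161, 1.4194, 2.6452, 3.1398, 3.6183.
Z = Σ e^(−Eᵢ/kT) = e^(−0.20161) + e^(−1.4194) + e^(−2.6452) + e^(−3.1398) + e^(−3.6183) = 0.81741 + 0.24186 + 0.070991 + 0.043291 + 0.026828 = 1.2004.
⟨E⟩ = Σ EᵢPᵢ = 0.14393 eV.
S/k_B = ln Z + ⟨E⟩/kT = ln(1.2004) + 0.14393/0.186 = 0.18265 + 0.77382 = 0.956.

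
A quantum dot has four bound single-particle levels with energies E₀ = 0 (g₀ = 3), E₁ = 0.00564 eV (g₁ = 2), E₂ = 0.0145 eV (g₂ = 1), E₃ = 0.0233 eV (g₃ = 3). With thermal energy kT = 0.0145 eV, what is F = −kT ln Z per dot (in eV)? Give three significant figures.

-0.0242 eV

Eᵢ/kT = 0, 0.38897, 1.0000, 1.6069.
Z = Σ gᵢe^(−Eᵢ/kT) = 3·e^(−0) + 2·e^(−0.38897) + 1·e^(−1.0000) + 3·e^(−1.6069) = 3.0000 + 1.3555 + 0.36788 + 0.60152 = 5.3249.
F = −kT ln Z = −0.0145 × ln(5.3249) = −0.0145 × 1.6724 = -0.0242 eV.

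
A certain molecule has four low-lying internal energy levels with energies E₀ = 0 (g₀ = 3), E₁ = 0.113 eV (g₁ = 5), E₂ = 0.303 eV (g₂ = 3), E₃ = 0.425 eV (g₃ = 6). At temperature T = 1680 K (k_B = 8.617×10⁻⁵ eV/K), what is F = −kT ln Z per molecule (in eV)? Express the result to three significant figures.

-0.259 eV

k_BT = 8.617×10⁻⁵ × 1680 K = 0.14477 eV.
Eᵢ/kT = 0, 0.78055, 2.0930, 2.9357.
Z = Σ gᵢe^(−Eᵢ/kT) = 3·e^(−0) + 5·e^(−0.78055) + 3·e^(−2.0930) + 6·e^(−2.9357) = 3.0000 + 2.2908 + 0.36995 + 0.31856 = 5.9793.
F = −kT ln Z = −0.14477 × ln(5.9793) = −0.14477 × 1.7883 = -0.259 eV.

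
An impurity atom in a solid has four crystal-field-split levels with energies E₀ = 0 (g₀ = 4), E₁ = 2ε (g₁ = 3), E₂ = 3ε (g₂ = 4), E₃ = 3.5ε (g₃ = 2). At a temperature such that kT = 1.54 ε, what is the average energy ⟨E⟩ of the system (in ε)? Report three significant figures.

Eᵢ/kT = 0, 1.2987, 1.9481, 2.2727.
Z = Σ gᵢe^(−Eᵢ/kT) = 4·e^(−0) + 3·e^(−1.2987) + 4·e^(−1.9481) + 2·e^(−2.2727) = 4.0000 + 0.81866 + 0.57018 + 0.20607 = 5.5949.
⟨E⟩ = Σ Eᵢ gᵢe^(−Eᵢ/kT) / Z = (0·4.0000 + 2·0.81866 + 3·0.57018 + 3.5·0.20607) / 5.5949 = 0.727 ε.

0.727 ε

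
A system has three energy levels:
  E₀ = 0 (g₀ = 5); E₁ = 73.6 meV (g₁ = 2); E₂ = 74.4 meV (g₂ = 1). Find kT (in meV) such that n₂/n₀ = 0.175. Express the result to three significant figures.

557 meV

n₂/n₀ = (g₂/g₀) exp[−(E₂−E₀)/kT] = 0.175.
⇒ (E₂−E₀)/kT = ln((1/5)/0.175) = ln(1.1429) = 0.13357.
kT = 74.4 meV / 0.13357 = 557 meV.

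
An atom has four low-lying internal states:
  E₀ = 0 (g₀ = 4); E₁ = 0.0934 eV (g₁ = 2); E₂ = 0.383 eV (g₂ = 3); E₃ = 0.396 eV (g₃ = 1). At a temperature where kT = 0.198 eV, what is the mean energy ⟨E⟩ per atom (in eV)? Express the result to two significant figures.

0.058 eV

Eᵢ/kT = 0, 0.4717, 1.934, 2.000.
Z = Σ gᵢe^(−Eᵢ/kT) = 4·e^(−0) + 2·e^(−0.4717) + 3·e^(−1.934) + 1·e^(−2.000) = 4.000 + 1.248 + 0.4337 + 0.1353 = 5.817.
⟨E⟩ = Σ Eᵢ gᵢe^(−Eᵢ/kT) / Z = (0·4.000 + 0.0934·1.248 + 0.383·0.4337 + 0.396·0.1353) / 5.817 = 0.058 eV.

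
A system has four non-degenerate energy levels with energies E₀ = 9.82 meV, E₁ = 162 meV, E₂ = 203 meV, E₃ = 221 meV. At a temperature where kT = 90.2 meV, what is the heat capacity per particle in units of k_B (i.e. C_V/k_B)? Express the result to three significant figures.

Eᵢ/kT = 0.10887, 1.7960, 2.2506, 2.4501.
Z = Σ e^(−Eᵢ/kT) = e^(−0.10887) + e^(−1.7960) + e^(−2.2506) + e^(−2.4501) = 0.89685 + 0.16596 + 0.10534 + 0.086285 = 1.2544.
⟨E⟩ = 60.703 meV, ⟨E²⟩ = 10361 meV².
C_V/k_B = (⟨E²⟩ − ⟨E⟩²)/(kT)² = (10361 − 3684.9)/8136.0 = 0.821.

0.821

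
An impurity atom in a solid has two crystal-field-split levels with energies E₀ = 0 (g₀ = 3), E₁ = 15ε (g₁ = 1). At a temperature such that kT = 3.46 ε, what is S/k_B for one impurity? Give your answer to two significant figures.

1.1

Eᵢ/kT = 0, 4.335.
Z = Σ gᵢe^(−Eᵢ/kT) = 3·e^(−0) + 1·e^(−4.335) = 3.000 + 0.01310 = 3.013.
⟨E⟩ = Σ EᵢPᵢ = 0.06522 ε.
S/k_B = ln Z + ⟨E⟩/kT = ln(3.013) + 0.06522/3.46 = 1.103 + 0.01885 = 1.1.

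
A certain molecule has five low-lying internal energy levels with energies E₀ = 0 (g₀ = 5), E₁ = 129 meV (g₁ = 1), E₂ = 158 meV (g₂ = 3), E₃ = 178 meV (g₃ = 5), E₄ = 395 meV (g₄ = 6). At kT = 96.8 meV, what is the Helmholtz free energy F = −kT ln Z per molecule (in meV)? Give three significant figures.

-185 meV

Eᵢ/kT = 0, 1.3326, 1.6322, 1.8388, 4.0806.
Z = Σ gᵢe^(−Eᵢ/kT) = 5·e^(−0) + 1·e^(−1.3326) + 3·e^(−1.6322) + 5·e^(−1.8388) + 6·e^(−4.0806) = 5.0000 + 0.26379 + 0.58650 + 0.79504 + 0.10138 = 6.7467.
F = −kT ln Z = −96.8 × ln(6.7467) = −96.8 × 1.9091 = -185 meV.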